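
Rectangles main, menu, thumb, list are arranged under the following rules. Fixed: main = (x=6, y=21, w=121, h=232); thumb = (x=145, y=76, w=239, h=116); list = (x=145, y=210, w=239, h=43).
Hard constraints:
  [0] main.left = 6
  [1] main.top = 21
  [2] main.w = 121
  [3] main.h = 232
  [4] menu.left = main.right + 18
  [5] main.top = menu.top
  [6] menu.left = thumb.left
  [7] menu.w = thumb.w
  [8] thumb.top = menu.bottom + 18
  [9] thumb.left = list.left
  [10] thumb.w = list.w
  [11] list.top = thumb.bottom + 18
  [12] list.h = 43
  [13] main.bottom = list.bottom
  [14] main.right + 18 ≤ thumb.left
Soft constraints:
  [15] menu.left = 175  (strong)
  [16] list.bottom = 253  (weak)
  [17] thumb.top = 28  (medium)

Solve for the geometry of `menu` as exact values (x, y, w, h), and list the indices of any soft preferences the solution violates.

1. menu.x = 145  [menu.left = main.right + 18]
2. menu.y = 21  [main.top = menu.top]
3. menu.w = 239  [menu.w = thumb.w]
4. menu.h = 37  [thumb.top = menu.bottom + 18]

menu = (x=145, y=21, w=239, h=37)
violated soft preferences: 15, 17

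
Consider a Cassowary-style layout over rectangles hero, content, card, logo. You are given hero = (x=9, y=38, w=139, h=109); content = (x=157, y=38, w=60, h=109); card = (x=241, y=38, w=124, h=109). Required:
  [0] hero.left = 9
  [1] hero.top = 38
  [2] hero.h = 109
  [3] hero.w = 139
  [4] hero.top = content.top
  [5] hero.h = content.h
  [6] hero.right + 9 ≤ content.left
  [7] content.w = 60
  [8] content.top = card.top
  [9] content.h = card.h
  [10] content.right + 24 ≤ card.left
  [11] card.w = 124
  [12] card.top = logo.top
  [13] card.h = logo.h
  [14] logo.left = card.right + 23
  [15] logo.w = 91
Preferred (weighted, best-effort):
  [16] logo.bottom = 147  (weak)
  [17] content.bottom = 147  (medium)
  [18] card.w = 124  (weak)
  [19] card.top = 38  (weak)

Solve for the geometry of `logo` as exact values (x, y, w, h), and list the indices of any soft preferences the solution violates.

logo = (x=388, y=38, w=91, h=109)
violated soft preferences: none

1. logo.y = 38  [card.top = logo.top]
2. logo.h = 109  [card.h = logo.h]
3. logo.x = 388  [logo.left = card.right + 23]
4. logo.w = 91  [logo.w = 91]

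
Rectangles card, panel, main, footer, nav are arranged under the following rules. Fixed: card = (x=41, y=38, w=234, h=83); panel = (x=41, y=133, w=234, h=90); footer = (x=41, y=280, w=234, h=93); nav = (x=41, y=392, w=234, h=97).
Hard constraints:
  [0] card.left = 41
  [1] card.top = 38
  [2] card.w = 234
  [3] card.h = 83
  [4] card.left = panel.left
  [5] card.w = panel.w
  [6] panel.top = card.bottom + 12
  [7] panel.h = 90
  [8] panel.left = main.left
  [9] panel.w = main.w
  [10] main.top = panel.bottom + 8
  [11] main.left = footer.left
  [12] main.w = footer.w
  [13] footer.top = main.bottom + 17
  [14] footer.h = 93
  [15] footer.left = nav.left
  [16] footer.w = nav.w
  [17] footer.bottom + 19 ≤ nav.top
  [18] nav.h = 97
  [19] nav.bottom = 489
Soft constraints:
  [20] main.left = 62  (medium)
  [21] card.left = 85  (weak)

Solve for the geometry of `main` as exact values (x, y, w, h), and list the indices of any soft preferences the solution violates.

1. main.x = 41  [panel.left = main.left]
2. main.w = 234  [panel.w = main.w]
3. main.y = 231  [main.top = panel.bottom + 8]
4. main.h = 32  [footer.top = main.bottom + 17]

main = (x=41, y=231, w=234, h=32)
violated soft preferences: 20, 21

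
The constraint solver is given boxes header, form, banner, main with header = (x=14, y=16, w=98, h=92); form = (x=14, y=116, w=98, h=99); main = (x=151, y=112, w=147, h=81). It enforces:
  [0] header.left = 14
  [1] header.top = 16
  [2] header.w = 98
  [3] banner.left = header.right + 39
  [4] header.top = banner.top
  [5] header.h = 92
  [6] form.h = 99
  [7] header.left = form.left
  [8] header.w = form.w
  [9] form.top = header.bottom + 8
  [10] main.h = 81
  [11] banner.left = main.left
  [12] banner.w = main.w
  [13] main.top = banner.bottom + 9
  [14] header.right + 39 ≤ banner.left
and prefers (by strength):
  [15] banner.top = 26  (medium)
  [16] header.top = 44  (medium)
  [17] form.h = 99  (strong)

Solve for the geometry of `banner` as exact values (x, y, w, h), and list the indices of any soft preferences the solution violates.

1. banner.x = 151  [banner.left = header.right + 39]
2. banner.y = 16  [header.top = banner.top]
3. banner.w = 147  [banner.w = main.w]
4. banner.h = 87  [main.top = banner.bottom + 9]

banner = (x=151, y=16, w=147, h=87)
violated soft preferences: 15, 16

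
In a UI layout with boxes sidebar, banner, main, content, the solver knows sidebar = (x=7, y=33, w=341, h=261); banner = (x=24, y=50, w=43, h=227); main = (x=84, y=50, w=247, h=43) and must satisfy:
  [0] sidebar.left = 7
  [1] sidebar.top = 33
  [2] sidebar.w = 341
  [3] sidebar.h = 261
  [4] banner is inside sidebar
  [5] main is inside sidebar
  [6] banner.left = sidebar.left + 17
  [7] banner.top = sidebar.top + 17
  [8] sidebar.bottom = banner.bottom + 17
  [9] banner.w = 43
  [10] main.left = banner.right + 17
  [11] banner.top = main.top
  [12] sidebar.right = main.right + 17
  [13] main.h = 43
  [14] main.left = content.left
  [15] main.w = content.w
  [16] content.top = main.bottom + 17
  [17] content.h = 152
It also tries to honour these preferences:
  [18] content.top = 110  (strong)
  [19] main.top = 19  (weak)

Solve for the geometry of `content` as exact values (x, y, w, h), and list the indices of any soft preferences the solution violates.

content = (x=84, y=110, w=247, h=152)
violated soft preferences: 19

1. content.x = 84  [main.left = content.left]
2. content.w = 247  [main.w = content.w]
3. content.y = 110  [content.top = main.bottom + 17]
4. content.h = 152  [content.h = 152]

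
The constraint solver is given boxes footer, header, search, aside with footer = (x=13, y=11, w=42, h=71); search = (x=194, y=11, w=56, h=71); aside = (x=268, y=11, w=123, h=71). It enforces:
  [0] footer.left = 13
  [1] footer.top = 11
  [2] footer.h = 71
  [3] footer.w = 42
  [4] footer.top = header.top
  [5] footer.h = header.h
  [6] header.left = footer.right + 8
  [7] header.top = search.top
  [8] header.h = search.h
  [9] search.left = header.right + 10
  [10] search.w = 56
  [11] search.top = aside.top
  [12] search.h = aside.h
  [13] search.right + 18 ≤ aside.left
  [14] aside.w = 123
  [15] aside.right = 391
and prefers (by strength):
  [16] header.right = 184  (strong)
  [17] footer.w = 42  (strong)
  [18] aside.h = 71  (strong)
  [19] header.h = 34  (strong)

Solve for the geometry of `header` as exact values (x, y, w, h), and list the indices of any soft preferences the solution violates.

header = (x=63, y=11, w=121, h=71)
violated soft preferences: 19

1. header.y = 11  [footer.top = header.top]
2. header.h = 71  [footer.h = header.h]
3. header.x = 63  [header.left = footer.right + 8]
4. header.w = 121  [search.left = header.right + 10]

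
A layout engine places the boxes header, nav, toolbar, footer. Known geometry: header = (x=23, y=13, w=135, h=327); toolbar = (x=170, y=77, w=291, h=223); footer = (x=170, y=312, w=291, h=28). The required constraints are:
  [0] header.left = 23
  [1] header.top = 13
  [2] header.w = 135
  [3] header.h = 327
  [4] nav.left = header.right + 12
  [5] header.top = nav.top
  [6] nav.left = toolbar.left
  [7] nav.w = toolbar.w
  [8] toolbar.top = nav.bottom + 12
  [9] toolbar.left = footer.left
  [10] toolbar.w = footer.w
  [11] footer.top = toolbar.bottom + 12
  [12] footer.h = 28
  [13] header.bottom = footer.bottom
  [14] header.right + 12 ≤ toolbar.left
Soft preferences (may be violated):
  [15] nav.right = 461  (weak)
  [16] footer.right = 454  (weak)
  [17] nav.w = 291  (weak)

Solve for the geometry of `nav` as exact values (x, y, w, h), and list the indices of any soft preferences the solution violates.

1. nav.x = 170  [nav.left = header.right + 12]
2. nav.y = 13  [header.top = nav.top]
3. nav.w = 291  [nav.w = toolbar.w]
4. nav.h = 52  [toolbar.top = nav.bottom + 12]

nav = (x=170, y=13, w=291, h=52)
violated soft preferences: 16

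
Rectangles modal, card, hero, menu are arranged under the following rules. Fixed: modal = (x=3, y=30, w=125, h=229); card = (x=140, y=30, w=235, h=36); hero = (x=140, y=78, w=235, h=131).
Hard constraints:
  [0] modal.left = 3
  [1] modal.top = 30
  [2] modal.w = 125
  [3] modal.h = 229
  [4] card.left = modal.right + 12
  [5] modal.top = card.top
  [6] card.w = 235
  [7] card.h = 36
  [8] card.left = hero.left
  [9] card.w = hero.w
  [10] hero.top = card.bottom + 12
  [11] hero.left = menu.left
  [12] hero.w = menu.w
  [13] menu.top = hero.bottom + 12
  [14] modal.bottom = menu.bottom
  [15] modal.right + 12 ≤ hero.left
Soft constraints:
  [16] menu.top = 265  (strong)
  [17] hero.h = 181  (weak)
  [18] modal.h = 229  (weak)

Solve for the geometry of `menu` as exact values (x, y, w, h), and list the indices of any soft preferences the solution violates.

menu = (x=140, y=221, w=235, h=38)
violated soft preferences: 16, 17

1. menu.x = 140  [hero.left = menu.left]
2. menu.w = 235  [hero.w = menu.w]
3. menu.y = 221  [menu.top = hero.bottom + 12]
4. menu.h = 38  [modal.bottom = menu.bottom]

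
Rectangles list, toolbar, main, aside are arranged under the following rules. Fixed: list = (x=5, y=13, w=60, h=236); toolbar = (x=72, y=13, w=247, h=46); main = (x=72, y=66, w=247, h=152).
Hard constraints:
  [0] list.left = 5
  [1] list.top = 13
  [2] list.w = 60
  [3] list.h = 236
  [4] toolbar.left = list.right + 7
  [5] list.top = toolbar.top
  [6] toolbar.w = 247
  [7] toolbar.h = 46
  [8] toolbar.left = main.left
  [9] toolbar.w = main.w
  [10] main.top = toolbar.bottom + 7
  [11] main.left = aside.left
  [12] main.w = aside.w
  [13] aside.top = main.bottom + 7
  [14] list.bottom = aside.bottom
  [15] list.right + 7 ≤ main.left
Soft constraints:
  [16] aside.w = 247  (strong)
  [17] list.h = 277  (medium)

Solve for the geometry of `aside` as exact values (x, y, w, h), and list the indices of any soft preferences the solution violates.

1. aside.x = 72  [main.left = aside.left]
2. aside.w = 247  [main.w = aside.w]
3. aside.y = 225  [aside.top = main.bottom + 7]
4. aside.h = 24  [list.bottom = aside.bottom]

aside = (x=72, y=225, w=247, h=24)
violated soft preferences: 17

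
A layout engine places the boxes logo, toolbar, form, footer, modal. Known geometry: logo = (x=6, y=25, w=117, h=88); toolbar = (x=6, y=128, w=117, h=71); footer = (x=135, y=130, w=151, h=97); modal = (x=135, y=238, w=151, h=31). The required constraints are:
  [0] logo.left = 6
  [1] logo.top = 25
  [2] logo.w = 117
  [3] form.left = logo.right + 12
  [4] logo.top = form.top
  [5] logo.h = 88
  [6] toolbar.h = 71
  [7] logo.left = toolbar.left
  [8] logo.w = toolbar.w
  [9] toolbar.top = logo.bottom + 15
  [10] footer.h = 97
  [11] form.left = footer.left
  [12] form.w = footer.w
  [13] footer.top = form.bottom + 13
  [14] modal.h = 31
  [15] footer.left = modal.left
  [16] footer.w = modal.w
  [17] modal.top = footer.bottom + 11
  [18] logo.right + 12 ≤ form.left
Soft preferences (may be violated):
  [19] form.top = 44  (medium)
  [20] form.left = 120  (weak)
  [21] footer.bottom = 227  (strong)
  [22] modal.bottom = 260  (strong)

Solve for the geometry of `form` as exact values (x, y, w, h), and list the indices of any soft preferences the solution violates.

1. form.x = 135  [form.left = logo.right + 12]
2. form.y = 25  [logo.top = form.top]
3. form.w = 151  [form.w = footer.w]
4. form.h = 92  [footer.top = form.bottom + 13]

form = (x=135, y=25, w=151, h=92)
violated soft preferences: 19, 20, 22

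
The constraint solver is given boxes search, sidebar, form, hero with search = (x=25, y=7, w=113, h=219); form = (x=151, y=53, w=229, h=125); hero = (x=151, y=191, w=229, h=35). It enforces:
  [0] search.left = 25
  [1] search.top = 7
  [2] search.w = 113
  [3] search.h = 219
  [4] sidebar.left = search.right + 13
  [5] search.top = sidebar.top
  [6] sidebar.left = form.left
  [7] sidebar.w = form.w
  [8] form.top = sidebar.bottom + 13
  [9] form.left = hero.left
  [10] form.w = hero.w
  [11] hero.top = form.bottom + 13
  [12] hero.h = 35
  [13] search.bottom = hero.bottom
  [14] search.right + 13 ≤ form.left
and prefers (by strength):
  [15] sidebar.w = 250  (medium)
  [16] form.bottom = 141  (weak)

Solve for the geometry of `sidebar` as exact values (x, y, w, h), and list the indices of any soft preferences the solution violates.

sidebar = (x=151, y=7, w=229, h=33)
violated soft preferences: 15, 16

1. sidebar.x = 151  [sidebar.left = search.right + 13]
2. sidebar.y = 7  [search.top = sidebar.top]
3. sidebar.w = 229  [sidebar.w = form.w]
4. sidebar.h = 33  [form.top = sidebar.bottom + 13]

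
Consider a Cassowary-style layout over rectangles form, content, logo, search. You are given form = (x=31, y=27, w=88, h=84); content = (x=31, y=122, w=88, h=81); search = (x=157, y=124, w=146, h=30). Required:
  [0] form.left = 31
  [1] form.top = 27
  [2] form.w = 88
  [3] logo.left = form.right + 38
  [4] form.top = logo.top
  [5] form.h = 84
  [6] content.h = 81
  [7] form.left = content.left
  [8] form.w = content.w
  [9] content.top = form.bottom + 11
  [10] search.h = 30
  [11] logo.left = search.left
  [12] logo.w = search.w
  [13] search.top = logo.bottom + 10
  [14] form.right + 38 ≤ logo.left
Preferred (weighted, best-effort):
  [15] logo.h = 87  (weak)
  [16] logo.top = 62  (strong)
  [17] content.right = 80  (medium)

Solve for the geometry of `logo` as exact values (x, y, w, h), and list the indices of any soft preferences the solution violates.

logo = (x=157, y=27, w=146, h=87)
violated soft preferences: 16, 17

1. logo.x = 157  [logo.left = form.right + 38]
2. logo.y = 27  [form.top = logo.top]
3. logo.w = 146  [logo.w = search.w]
4. logo.h = 87  [search.top = logo.bottom + 10]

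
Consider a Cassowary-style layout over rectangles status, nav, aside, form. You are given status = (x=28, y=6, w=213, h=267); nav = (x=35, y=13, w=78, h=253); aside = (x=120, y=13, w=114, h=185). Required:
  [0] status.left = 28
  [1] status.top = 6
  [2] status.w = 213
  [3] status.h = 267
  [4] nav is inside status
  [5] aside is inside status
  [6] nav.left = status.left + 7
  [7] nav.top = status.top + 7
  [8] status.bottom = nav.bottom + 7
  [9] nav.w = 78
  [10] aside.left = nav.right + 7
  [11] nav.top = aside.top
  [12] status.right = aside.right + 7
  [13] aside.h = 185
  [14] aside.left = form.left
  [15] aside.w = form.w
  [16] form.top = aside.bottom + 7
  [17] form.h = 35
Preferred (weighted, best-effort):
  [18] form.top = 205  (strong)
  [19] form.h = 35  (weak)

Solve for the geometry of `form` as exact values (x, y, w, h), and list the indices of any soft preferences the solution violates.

1. form.x = 120  [aside.left = form.left]
2. form.w = 114  [aside.w = form.w]
3. form.y = 205  [form.top = aside.bottom + 7]
4. form.h = 35  [form.h = 35]

form = (x=120, y=205, w=114, h=35)
violated soft preferences: none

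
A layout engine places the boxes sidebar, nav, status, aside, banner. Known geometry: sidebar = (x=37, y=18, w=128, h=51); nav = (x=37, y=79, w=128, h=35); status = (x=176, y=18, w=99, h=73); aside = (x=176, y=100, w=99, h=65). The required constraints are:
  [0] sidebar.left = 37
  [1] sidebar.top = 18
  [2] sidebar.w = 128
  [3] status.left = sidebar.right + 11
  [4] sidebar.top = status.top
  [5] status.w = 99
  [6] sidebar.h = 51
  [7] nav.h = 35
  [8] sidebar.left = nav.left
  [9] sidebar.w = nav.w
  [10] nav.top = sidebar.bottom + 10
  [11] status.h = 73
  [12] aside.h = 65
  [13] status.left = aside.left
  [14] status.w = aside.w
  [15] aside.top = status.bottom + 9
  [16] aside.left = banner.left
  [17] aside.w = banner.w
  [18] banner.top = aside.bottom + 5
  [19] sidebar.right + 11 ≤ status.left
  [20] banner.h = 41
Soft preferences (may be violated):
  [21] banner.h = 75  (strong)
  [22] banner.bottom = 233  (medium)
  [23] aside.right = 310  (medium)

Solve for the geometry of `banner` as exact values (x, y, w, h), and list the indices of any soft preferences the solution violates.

1. banner.x = 176  [aside.left = banner.left]
2. banner.w = 99  [aside.w = banner.w]
3. banner.y = 170  [banner.top = aside.bottom + 5]
4. banner.h = 41  [banner.h = 41]

banner = (x=176, y=170, w=99, h=41)
violated soft preferences: 21, 22, 23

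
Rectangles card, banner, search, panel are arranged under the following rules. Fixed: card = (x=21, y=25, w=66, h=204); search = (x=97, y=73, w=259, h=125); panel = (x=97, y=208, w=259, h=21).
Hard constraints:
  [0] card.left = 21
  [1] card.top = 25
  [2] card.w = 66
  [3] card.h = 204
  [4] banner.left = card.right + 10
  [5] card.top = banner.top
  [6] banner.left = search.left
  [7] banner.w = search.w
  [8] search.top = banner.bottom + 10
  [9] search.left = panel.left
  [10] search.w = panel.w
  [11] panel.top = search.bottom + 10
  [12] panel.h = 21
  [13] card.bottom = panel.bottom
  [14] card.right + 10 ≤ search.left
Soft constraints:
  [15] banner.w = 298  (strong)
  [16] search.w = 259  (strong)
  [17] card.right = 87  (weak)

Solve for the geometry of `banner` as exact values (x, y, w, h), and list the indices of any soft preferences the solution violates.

1. banner.x = 97  [banner.left = card.right + 10]
2. banner.y = 25  [card.top = banner.top]
3. banner.w = 259  [banner.w = search.w]
4. banner.h = 38  [search.top = banner.bottom + 10]

banner = (x=97, y=25, w=259, h=38)
violated soft preferences: 15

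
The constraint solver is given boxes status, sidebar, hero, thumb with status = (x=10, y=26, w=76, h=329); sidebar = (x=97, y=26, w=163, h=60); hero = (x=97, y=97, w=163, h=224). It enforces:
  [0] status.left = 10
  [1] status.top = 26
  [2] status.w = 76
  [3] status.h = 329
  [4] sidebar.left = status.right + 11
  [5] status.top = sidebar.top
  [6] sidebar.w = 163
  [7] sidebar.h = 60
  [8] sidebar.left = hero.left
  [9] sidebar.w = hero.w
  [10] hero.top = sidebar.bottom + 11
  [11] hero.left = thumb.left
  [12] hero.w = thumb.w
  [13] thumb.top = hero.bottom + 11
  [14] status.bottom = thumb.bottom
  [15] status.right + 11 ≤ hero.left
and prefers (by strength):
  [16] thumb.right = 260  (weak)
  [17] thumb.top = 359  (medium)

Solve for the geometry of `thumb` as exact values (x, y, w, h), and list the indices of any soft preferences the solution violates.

thumb = (x=97, y=332, w=163, h=23)
violated soft preferences: 17

1. thumb.x = 97  [hero.left = thumb.left]
2. thumb.w = 163  [hero.w = thumb.w]
3. thumb.y = 332  [thumb.top = hero.bottom + 11]
4. thumb.h = 23  [status.bottom = thumb.bottom]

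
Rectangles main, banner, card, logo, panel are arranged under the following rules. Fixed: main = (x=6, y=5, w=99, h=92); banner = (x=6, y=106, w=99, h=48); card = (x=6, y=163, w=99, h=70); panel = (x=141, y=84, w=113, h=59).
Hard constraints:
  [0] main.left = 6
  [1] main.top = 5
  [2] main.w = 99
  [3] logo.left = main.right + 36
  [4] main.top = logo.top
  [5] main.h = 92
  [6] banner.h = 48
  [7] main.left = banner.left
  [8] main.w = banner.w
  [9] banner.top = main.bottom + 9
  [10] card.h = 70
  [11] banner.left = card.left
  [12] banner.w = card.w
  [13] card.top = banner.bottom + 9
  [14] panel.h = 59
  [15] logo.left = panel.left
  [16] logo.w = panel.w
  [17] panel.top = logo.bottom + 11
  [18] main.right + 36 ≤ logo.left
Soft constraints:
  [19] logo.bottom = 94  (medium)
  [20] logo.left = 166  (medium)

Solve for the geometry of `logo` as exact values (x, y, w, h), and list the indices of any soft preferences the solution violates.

logo = (x=141, y=5, w=113, h=68)
violated soft preferences: 19, 20

1. logo.x = 141  [logo.left = main.right + 36]
2. logo.y = 5  [main.top = logo.top]
3. logo.w = 113  [logo.w = panel.w]
4. logo.h = 68  [panel.top = logo.bottom + 11]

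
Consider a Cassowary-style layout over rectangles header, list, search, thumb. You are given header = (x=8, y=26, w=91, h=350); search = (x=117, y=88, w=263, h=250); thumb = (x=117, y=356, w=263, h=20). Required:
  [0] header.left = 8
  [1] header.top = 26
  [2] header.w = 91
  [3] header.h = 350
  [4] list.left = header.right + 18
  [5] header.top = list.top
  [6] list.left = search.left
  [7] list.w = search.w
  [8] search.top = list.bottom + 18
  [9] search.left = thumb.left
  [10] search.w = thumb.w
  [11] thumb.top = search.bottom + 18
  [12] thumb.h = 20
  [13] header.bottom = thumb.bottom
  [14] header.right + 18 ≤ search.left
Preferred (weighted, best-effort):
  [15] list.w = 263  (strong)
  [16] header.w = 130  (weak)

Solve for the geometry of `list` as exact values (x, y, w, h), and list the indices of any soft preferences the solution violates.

list = (x=117, y=26, w=263, h=44)
violated soft preferences: 16

1. list.x = 117  [list.left = header.right + 18]
2. list.y = 26  [header.top = list.top]
3. list.w = 263  [list.w = search.w]
4. list.h = 44  [search.top = list.bottom + 18]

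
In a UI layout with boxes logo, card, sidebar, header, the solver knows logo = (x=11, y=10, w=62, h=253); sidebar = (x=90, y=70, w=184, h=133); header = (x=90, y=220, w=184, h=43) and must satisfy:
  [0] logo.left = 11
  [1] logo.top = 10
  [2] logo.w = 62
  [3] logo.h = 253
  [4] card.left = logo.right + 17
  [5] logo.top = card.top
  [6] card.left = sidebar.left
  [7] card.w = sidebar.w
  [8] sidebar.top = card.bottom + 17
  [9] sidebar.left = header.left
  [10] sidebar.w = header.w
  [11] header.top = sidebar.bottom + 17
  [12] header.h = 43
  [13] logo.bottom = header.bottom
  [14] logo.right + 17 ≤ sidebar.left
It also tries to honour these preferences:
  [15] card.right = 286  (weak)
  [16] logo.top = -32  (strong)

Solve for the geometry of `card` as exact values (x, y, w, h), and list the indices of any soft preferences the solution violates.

1. card.x = 90  [card.left = logo.right + 17]
2. card.y = 10  [logo.top = card.top]
3. card.w = 184  [card.w = sidebar.w]
4. card.h = 43  [sidebar.top = card.bottom + 17]

card = (x=90, y=10, w=184, h=43)
violated soft preferences: 15, 16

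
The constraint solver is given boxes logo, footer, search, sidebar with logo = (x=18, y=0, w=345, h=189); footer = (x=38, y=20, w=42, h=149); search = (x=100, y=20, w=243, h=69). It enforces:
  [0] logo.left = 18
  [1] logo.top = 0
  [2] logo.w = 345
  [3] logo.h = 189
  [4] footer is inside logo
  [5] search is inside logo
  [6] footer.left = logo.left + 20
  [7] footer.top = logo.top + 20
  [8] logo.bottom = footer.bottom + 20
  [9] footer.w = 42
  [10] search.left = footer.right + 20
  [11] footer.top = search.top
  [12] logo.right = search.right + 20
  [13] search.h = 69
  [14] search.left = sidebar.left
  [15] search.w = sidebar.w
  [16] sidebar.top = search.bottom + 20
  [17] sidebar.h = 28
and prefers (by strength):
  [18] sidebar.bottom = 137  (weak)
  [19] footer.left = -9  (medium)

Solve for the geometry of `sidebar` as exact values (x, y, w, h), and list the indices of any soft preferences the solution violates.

sidebar = (x=100, y=109, w=243, h=28)
violated soft preferences: 19

1. sidebar.x = 100  [search.left = sidebar.left]
2. sidebar.w = 243  [search.w = sidebar.w]
3. sidebar.y = 109  [sidebar.top = search.bottom + 20]
4. sidebar.h = 28  [sidebar.h = 28]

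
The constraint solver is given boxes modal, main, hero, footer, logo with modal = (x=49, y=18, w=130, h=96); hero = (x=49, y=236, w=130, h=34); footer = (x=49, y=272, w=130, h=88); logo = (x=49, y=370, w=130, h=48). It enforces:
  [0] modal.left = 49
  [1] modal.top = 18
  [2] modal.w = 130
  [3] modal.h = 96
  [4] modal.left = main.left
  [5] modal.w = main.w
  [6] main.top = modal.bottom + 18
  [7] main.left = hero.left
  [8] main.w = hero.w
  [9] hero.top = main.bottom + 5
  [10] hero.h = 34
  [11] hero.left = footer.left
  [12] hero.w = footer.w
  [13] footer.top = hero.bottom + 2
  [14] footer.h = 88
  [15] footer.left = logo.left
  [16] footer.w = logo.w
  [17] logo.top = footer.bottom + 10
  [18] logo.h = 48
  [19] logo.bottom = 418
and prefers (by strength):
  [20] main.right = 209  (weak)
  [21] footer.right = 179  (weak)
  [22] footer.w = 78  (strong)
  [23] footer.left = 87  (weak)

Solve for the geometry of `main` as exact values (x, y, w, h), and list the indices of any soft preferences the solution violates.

main = (x=49, y=132, w=130, h=99)
violated soft preferences: 20, 22, 23

1. main.x = 49  [modal.left = main.left]
2. main.w = 130  [modal.w = main.w]
3. main.y = 132  [main.top = modal.bottom + 18]
4. main.h = 99  [hero.top = main.bottom + 5]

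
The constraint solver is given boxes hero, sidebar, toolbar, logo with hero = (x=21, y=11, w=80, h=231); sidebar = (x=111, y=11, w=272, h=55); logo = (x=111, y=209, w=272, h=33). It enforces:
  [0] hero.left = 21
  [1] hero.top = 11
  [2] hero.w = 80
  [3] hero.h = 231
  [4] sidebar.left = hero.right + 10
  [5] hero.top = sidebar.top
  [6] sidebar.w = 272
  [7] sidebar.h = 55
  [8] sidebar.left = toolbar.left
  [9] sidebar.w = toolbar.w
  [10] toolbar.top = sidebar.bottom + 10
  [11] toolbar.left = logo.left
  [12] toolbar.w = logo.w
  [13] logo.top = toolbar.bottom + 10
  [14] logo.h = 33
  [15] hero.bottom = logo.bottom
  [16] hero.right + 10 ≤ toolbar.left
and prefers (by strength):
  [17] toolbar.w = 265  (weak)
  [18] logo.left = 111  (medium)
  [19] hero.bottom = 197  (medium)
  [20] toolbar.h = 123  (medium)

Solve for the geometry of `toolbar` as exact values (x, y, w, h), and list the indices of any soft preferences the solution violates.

toolbar = (x=111, y=76, w=272, h=123)
violated soft preferences: 17, 19

1. toolbar.x = 111  [sidebar.left = toolbar.left]
2. toolbar.w = 272  [sidebar.w = toolbar.w]
3. toolbar.y = 76  [toolbar.top = sidebar.bottom + 10]
4. toolbar.h = 123  [logo.top = toolbar.bottom + 10]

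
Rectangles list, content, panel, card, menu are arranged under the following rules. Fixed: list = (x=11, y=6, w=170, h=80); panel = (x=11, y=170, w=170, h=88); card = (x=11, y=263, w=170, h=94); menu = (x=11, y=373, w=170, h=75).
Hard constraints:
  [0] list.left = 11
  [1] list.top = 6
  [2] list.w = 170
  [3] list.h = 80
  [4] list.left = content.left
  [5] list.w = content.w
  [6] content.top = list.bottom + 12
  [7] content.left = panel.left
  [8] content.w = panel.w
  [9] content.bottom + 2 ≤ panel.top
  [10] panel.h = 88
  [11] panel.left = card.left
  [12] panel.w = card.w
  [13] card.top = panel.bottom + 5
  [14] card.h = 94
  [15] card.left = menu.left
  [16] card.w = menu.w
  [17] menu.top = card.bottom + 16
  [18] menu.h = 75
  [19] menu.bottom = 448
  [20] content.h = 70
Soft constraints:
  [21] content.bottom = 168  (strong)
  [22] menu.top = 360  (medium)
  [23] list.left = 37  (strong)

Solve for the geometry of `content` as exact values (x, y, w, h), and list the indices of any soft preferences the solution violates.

content = (x=11, y=98, w=170, h=70)
violated soft preferences: 22, 23

1. content.x = 11  [list.left = content.left]
2. content.w = 170  [list.w = content.w]
3. content.y = 98  [content.top = list.bottom + 12]
4. content.h = 70  [content.h = 70]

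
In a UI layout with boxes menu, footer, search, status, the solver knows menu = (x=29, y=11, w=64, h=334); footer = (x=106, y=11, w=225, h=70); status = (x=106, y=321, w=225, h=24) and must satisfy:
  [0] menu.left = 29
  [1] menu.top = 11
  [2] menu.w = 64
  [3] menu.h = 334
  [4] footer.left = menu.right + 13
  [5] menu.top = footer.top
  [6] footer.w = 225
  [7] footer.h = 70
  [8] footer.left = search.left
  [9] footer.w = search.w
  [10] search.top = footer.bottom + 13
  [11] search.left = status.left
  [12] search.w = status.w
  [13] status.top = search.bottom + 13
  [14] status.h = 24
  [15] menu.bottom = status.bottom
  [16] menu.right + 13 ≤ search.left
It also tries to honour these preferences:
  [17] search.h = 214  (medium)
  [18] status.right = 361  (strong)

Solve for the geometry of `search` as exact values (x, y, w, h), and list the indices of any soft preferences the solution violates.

1. search.x = 106  [footer.left = search.left]
2. search.w = 225  [footer.w = search.w]
3. search.y = 94  [search.top = footer.bottom + 13]
4. search.h = 214  [status.top = search.bottom + 13]

search = (x=106, y=94, w=225, h=214)
violated soft preferences: 18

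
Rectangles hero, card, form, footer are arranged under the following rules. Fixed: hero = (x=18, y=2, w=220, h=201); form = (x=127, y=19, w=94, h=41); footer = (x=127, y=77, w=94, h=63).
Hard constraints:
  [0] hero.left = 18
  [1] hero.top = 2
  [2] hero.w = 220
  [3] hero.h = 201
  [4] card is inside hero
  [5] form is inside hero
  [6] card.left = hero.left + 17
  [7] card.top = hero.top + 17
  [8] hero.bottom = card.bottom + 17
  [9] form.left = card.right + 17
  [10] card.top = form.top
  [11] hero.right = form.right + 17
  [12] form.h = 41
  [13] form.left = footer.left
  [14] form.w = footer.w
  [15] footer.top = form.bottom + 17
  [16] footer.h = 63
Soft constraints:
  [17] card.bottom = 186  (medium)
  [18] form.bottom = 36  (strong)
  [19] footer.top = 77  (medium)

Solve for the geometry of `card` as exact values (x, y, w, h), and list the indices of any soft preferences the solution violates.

1. card.x = 35  [card.left = hero.left + 17]
2. card.y = 19  [card.top = hero.top + 17]
3. card.h = 167  [hero.bottom = card.bottom + 17]
4. card.w = 75  [form.left = card.right + 17]

card = (x=35, y=19, w=75, h=167)
violated soft preferences: 18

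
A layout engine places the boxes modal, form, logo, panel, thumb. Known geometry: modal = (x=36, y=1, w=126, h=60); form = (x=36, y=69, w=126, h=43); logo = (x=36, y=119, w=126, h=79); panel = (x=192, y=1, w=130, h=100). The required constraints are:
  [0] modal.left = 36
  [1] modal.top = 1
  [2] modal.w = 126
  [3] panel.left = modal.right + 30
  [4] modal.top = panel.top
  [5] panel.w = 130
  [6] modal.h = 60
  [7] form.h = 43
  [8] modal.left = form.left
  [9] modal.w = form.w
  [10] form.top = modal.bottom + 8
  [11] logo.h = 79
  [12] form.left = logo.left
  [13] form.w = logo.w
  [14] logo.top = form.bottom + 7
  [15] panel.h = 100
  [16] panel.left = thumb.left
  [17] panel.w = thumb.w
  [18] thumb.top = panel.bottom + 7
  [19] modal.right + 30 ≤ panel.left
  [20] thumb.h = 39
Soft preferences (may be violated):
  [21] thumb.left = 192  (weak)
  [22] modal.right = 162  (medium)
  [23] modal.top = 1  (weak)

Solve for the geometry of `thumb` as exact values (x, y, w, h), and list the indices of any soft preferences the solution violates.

thumb = (x=192, y=108, w=130, h=39)
violated soft preferences: none

1. thumb.x = 192  [panel.left = thumb.left]
2. thumb.w = 130  [panel.w = thumb.w]
3. thumb.y = 108  [thumb.top = panel.bottom + 7]
4. thumb.h = 39  [thumb.h = 39]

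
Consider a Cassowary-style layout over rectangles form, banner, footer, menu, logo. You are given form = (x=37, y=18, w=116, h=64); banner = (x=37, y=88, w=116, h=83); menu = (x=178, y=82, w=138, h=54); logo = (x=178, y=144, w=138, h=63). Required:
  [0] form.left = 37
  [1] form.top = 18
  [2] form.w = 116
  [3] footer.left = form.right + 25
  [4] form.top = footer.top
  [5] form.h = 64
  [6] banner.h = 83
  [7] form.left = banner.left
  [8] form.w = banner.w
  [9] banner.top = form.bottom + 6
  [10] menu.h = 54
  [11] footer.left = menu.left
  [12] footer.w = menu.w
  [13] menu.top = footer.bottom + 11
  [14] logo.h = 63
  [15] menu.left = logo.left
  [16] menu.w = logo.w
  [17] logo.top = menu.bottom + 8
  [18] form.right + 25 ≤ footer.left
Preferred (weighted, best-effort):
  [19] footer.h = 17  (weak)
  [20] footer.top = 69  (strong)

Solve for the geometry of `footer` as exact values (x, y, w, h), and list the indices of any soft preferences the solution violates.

1. footer.x = 178  [footer.left = form.right + 25]
2. footer.y = 18  [form.top = footer.top]
3. footer.w = 138  [footer.w = menu.w]
4. footer.h = 53  [menu.top = footer.bottom + 11]

footer = (x=178, y=18, w=138, h=53)
violated soft preferences: 19, 20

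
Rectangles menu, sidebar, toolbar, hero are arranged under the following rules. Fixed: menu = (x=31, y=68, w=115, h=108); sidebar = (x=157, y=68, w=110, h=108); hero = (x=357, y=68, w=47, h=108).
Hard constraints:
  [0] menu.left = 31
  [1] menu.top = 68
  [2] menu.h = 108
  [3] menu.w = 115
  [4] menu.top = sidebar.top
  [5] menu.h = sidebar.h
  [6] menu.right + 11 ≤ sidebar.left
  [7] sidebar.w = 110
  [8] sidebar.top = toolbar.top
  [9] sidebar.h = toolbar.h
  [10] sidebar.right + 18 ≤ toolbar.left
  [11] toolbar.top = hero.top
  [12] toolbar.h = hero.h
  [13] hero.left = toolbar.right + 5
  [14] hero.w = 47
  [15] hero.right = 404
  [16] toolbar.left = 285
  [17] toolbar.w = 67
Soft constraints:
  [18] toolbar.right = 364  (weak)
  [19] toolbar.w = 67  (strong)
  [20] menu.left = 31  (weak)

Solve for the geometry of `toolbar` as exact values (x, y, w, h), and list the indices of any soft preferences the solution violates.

1. toolbar.y = 68  [sidebar.top = toolbar.top]
2. toolbar.h = 108  [sidebar.h = toolbar.h]
3. toolbar.x = 285  [toolbar.left = 285]
4. toolbar.w = 67  [toolbar.w = 67]

toolbar = (x=285, y=68, w=67, h=108)
violated soft preferences: 18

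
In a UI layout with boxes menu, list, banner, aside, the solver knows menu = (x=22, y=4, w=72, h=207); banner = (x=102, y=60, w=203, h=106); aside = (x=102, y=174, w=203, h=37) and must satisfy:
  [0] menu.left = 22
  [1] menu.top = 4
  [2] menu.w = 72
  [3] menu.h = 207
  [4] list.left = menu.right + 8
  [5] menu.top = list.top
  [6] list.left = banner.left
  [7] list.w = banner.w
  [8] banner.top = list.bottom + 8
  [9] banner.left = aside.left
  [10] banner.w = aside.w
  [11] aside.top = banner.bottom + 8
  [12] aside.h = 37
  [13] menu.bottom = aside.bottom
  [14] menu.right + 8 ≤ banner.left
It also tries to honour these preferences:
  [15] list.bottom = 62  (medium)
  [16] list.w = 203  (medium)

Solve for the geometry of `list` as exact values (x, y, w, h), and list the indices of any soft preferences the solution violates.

1. list.x = 102  [list.left = menu.right + 8]
2. list.y = 4  [menu.top = list.top]
3. list.w = 203  [list.w = banner.w]
4. list.h = 48  [banner.top = list.bottom + 8]

list = (x=102, y=4, w=203, h=48)
violated soft preferences: 15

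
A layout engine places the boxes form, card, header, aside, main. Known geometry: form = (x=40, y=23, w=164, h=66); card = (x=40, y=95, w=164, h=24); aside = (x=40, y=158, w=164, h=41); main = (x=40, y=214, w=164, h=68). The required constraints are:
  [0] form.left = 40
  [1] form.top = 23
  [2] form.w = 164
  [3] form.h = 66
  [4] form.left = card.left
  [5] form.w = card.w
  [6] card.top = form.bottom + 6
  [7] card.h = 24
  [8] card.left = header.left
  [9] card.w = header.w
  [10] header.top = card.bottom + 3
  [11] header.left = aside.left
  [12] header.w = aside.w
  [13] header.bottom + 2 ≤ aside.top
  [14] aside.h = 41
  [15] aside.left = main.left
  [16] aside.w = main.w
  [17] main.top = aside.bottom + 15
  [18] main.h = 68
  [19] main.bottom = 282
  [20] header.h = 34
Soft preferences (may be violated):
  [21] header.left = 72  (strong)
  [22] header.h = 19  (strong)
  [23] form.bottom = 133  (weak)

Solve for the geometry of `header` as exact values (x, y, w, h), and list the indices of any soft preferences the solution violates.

1. header.x = 40  [card.left = header.left]
2. header.w = 164  [card.w = header.w]
3. header.y = 122  [header.top = card.bottom + 3]
4. header.h = 34  [header.h = 34]

header = (x=40, y=122, w=164, h=34)
violated soft preferences: 21, 22, 23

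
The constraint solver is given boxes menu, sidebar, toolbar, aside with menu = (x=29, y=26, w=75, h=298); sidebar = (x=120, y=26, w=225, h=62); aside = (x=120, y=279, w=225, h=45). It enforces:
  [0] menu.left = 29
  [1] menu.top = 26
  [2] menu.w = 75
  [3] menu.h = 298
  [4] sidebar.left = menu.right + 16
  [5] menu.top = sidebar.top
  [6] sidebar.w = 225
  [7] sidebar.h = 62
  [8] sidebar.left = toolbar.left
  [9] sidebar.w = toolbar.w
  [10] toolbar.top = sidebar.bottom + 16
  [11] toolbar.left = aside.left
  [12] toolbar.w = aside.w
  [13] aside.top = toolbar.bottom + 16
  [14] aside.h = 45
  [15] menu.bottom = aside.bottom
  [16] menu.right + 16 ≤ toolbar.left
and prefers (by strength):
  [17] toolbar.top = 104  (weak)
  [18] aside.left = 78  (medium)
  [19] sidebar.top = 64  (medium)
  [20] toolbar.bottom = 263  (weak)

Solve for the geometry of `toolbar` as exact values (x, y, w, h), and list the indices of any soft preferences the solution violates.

toolbar = (x=120, y=104, w=225, h=159)
violated soft preferences: 18, 19

1. toolbar.x = 120  [sidebar.left = toolbar.left]
2. toolbar.w = 225  [sidebar.w = toolbar.w]
3. toolbar.y = 104  [toolbar.top = sidebar.bottom + 16]
4. toolbar.h = 159  [aside.top = toolbar.bottom + 16]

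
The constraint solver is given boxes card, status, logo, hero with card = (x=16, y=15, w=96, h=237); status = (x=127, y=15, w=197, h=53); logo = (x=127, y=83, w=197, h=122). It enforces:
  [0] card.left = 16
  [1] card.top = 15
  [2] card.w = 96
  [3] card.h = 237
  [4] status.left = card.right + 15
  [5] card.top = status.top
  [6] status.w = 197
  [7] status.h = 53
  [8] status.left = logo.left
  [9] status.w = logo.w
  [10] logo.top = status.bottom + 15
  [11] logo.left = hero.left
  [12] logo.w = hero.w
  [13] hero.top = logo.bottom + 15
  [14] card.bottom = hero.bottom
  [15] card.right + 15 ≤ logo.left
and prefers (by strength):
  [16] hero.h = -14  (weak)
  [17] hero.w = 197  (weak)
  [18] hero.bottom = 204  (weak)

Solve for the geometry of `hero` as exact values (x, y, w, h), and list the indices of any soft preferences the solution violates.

1. hero.x = 127  [logo.left = hero.left]
2. hero.w = 197  [logo.w = hero.w]
3. hero.y = 220  [hero.top = logo.bottom + 15]
4. hero.h = 32  [card.bottom = hero.bottom]

hero = (x=127, y=220, w=197, h=32)
violated soft preferences: 16, 18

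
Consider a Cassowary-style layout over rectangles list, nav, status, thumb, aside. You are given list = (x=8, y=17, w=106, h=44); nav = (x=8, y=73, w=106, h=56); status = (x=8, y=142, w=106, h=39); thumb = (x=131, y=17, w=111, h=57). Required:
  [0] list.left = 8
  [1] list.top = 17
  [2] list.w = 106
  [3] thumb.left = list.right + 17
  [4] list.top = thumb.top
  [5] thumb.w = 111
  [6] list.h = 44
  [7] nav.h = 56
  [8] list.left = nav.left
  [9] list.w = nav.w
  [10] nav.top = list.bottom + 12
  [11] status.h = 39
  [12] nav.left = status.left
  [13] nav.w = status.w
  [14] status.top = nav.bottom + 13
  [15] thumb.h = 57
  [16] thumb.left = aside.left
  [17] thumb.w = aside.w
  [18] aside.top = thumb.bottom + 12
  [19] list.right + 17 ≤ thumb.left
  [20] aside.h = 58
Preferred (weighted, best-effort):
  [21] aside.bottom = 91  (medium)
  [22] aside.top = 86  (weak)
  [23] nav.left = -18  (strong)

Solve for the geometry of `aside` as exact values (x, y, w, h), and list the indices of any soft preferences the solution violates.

aside = (x=131, y=86, w=111, h=58)
violated soft preferences: 21, 23

1. aside.x = 131  [thumb.left = aside.left]
2. aside.w = 111  [thumb.w = aside.w]
3. aside.y = 86  [aside.top = thumb.bottom + 12]
4. aside.h = 58  [aside.h = 58]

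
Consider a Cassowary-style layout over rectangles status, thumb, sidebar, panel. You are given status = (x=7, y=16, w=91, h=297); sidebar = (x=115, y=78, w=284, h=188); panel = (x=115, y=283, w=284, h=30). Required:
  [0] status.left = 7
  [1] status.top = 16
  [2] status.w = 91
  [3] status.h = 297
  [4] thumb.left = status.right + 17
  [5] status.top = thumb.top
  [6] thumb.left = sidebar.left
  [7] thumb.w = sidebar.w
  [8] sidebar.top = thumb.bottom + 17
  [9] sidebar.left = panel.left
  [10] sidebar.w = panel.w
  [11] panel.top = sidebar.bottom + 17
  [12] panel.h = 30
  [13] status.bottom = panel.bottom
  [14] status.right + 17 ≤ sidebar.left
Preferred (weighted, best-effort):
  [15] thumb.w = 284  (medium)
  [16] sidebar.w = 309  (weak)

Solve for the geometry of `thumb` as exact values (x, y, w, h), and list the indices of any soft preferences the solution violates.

1. thumb.x = 115  [thumb.left = status.right + 17]
2. thumb.y = 16  [status.top = thumb.top]
3. thumb.w = 284  [thumb.w = sidebar.w]
4. thumb.h = 45  [sidebar.top = thumb.bottom + 17]

thumb = (x=115, y=16, w=284, h=45)
violated soft preferences: 16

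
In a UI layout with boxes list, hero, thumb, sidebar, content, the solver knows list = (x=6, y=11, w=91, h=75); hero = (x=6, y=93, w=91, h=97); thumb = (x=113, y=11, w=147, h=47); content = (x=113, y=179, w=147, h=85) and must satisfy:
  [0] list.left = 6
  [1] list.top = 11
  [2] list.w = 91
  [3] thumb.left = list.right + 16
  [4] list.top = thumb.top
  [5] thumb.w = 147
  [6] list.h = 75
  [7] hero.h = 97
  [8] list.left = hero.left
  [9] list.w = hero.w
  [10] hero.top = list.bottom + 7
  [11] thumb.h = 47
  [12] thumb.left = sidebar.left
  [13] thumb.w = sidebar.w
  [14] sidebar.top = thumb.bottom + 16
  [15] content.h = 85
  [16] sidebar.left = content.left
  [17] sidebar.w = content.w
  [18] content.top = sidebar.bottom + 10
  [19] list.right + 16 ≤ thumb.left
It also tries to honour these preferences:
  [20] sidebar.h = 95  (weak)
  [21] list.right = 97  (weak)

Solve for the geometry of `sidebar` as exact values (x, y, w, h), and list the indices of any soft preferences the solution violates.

1. sidebar.x = 113  [thumb.left = sidebar.left]
2. sidebar.w = 147  [thumb.w = sidebar.w]
3. sidebar.y = 74  [sidebar.top = thumb.bottom + 16]
4. sidebar.h = 95  [content.top = sidebar.bottom + 10]

sidebar = (x=113, y=74, w=147, h=95)
violated soft preferences: none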